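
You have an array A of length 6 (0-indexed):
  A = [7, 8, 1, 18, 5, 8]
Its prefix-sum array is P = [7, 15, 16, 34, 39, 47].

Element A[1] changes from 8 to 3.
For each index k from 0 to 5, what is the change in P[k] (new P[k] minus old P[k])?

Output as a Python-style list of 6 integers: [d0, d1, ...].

Answer: [0, -5, -5, -5, -5, -5]

Derivation:
Element change: A[1] 8 -> 3, delta = -5
For k < 1: P[k] unchanged, delta_P[k] = 0
For k >= 1: P[k] shifts by exactly -5
Delta array: [0, -5, -5, -5, -5, -5]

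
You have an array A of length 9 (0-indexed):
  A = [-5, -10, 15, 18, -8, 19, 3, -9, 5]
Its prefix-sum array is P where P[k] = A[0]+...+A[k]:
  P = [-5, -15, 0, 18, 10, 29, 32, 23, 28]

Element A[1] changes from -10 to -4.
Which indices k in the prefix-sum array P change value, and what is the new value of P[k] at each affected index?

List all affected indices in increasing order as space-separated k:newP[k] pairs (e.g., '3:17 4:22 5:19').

P[k] = A[0] + ... + A[k]
P[k] includes A[1] iff k >= 1
Affected indices: 1, 2, ..., 8; delta = 6
  P[1]: -15 + 6 = -9
  P[2]: 0 + 6 = 6
  P[3]: 18 + 6 = 24
  P[4]: 10 + 6 = 16
  P[5]: 29 + 6 = 35
  P[6]: 32 + 6 = 38
  P[7]: 23 + 6 = 29
  P[8]: 28 + 6 = 34

Answer: 1:-9 2:6 3:24 4:16 5:35 6:38 7:29 8:34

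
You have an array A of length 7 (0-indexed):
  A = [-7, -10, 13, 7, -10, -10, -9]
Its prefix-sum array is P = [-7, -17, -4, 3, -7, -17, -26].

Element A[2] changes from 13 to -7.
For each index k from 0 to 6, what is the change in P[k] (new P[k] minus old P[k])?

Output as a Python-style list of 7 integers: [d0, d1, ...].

Answer: [0, 0, -20, -20, -20, -20, -20]

Derivation:
Element change: A[2] 13 -> -7, delta = -20
For k < 2: P[k] unchanged, delta_P[k] = 0
For k >= 2: P[k] shifts by exactly -20
Delta array: [0, 0, -20, -20, -20, -20, -20]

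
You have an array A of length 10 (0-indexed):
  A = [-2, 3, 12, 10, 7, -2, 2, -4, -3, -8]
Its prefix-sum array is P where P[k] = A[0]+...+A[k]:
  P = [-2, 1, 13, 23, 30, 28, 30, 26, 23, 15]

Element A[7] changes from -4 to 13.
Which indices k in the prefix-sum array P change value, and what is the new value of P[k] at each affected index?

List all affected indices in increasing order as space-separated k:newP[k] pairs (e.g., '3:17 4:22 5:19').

P[k] = A[0] + ... + A[k]
P[k] includes A[7] iff k >= 7
Affected indices: 7, 8, ..., 9; delta = 17
  P[7]: 26 + 17 = 43
  P[8]: 23 + 17 = 40
  P[9]: 15 + 17 = 32

Answer: 7:43 8:40 9:32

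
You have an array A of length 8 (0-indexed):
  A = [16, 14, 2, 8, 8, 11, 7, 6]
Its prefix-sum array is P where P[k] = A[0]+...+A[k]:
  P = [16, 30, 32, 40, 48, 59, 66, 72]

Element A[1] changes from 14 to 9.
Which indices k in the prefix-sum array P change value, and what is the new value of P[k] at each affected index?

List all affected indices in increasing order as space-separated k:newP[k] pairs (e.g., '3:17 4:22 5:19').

Answer: 1:25 2:27 3:35 4:43 5:54 6:61 7:67

Derivation:
P[k] = A[0] + ... + A[k]
P[k] includes A[1] iff k >= 1
Affected indices: 1, 2, ..., 7; delta = -5
  P[1]: 30 + -5 = 25
  P[2]: 32 + -5 = 27
  P[3]: 40 + -5 = 35
  P[4]: 48 + -5 = 43
  P[5]: 59 + -5 = 54
  P[6]: 66 + -5 = 61
  P[7]: 72 + -5 = 67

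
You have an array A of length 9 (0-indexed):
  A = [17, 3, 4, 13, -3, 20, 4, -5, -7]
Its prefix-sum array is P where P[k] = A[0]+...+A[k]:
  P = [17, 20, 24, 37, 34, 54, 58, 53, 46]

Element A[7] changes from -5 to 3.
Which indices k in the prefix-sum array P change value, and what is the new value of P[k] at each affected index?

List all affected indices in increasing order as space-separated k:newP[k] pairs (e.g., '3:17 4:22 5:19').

Answer: 7:61 8:54

Derivation:
P[k] = A[0] + ... + A[k]
P[k] includes A[7] iff k >= 7
Affected indices: 7, 8, ..., 8; delta = 8
  P[7]: 53 + 8 = 61
  P[8]: 46 + 8 = 54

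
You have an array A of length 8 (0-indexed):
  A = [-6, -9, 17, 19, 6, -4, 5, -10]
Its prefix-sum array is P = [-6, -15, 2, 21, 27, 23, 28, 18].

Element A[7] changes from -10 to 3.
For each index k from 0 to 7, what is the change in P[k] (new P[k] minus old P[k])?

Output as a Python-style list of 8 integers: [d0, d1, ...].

Element change: A[7] -10 -> 3, delta = 13
For k < 7: P[k] unchanged, delta_P[k] = 0
For k >= 7: P[k] shifts by exactly 13
Delta array: [0, 0, 0, 0, 0, 0, 0, 13]

Answer: [0, 0, 0, 0, 0, 0, 0, 13]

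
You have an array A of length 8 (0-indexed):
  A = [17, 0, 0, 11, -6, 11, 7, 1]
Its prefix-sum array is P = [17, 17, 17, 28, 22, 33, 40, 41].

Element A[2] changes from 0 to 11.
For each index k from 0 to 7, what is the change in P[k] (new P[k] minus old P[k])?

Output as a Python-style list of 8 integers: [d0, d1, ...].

Element change: A[2] 0 -> 11, delta = 11
For k < 2: P[k] unchanged, delta_P[k] = 0
For k >= 2: P[k] shifts by exactly 11
Delta array: [0, 0, 11, 11, 11, 11, 11, 11]

Answer: [0, 0, 11, 11, 11, 11, 11, 11]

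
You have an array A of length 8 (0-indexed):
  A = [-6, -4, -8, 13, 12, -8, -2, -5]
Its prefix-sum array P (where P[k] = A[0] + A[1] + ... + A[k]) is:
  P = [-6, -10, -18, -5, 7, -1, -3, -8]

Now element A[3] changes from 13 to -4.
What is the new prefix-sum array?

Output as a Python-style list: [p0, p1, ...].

Change: A[3] 13 -> -4, delta = -17
P[k] for k < 3: unchanged (A[3] not included)
P[k] for k >= 3: shift by delta = -17
  P[0] = -6 + 0 = -6
  P[1] = -10 + 0 = -10
  P[2] = -18 + 0 = -18
  P[3] = -5 + -17 = -22
  P[4] = 7 + -17 = -10
  P[5] = -1 + -17 = -18
  P[6] = -3 + -17 = -20
  P[7] = -8 + -17 = -25

Answer: [-6, -10, -18, -22, -10, -18, -20, -25]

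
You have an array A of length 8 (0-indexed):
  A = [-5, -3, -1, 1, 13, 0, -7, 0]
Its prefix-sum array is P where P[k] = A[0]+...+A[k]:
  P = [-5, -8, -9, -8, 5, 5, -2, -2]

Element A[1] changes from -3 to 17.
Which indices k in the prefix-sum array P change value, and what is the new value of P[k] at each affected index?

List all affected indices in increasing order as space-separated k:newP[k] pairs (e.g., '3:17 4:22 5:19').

Answer: 1:12 2:11 3:12 4:25 5:25 6:18 7:18

Derivation:
P[k] = A[0] + ... + A[k]
P[k] includes A[1] iff k >= 1
Affected indices: 1, 2, ..., 7; delta = 20
  P[1]: -8 + 20 = 12
  P[2]: -9 + 20 = 11
  P[3]: -8 + 20 = 12
  P[4]: 5 + 20 = 25
  P[5]: 5 + 20 = 25
  P[6]: -2 + 20 = 18
  P[7]: -2 + 20 = 18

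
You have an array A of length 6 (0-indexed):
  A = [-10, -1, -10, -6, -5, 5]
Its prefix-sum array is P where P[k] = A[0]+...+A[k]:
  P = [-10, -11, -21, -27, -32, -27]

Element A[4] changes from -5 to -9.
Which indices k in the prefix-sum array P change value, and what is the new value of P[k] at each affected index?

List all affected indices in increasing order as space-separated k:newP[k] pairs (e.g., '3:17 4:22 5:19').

Answer: 4:-36 5:-31

Derivation:
P[k] = A[0] + ... + A[k]
P[k] includes A[4] iff k >= 4
Affected indices: 4, 5, ..., 5; delta = -4
  P[4]: -32 + -4 = -36
  P[5]: -27 + -4 = -31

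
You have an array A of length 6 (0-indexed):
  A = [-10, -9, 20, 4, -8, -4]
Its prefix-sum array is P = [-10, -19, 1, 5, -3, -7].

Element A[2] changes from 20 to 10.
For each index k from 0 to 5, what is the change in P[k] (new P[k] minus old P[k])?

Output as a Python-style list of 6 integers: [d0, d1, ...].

Element change: A[2] 20 -> 10, delta = -10
For k < 2: P[k] unchanged, delta_P[k] = 0
For k >= 2: P[k] shifts by exactly -10
Delta array: [0, 0, -10, -10, -10, -10]

Answer: [0, 0, -10, -10, -10, -10]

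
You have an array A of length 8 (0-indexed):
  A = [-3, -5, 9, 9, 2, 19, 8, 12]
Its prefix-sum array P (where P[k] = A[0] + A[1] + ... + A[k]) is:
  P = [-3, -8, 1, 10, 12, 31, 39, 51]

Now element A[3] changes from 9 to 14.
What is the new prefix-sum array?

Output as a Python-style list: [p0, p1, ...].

Change: A[3] 9 -> 14, delta = 5
P[k] for k < 3: unchanged (A[3] not included)
P[k] for k >= 3: shift by delta = 5
  P[0] = -3 + 0 = -3
  P[1] = -8 + 0 = -8
  P[2] = 1 + 0 = 1
  P[3] = 10 + 5 = 15
  P[4] = 12 + 5 = 17
  P[5] = 31 + 5 = 36
  P[6] = 39 + 5 = 44
  P[7] = 51 + 5 = 56

Answer: [-3, -8, 1, 15, 17, 36, 44, 56]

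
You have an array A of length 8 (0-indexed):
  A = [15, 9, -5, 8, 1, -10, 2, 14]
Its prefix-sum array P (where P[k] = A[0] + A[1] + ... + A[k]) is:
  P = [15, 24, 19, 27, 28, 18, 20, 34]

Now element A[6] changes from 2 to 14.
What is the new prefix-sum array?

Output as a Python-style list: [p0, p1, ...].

Change: A[6] 2 -> 14, delta = 12
P[k] for k < 6: unchanged (A[6] not included)
P[k] for k >= 6: shift by delta = 12
  P[0] = 15 + 0 = 15
  P[1] = 24 + 0 = 24
  P[2] = 19 + 0 = 19
  P[3] = 27 + 0 = 27
  P[4] = 28 + 0 = 28
  P[5] = 18 + 0 = 18
  P[6] = 20 + 12 = 32
  P[7] = 34 + 12 = 46

Answer: [15, 24, 19, 27, 28, 18, 32, 46]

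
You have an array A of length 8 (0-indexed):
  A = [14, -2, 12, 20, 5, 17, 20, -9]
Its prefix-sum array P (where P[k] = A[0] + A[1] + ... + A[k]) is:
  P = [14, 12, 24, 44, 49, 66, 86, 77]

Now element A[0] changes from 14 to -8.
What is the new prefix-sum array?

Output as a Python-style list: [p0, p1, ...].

Change: A[0] 14 -> -8, delta = -22
P[k] for k < 0: unchanged (A[0] not included)
P[k] for k >= 0: shift by delta = -22
  P[0] = 14 + -22 = -8
  P[1] = 12 + -22 = -10
  P[2] = 24 + -22 = 2
  P[3] = 44 + -22 = 22
  P[4] = 49 + -22 = 27
  P[5] = 66 + -22 = 44
  P[6] = 86 + -22 = 64
  P[7] = 77 + -22 = 55

Answer: [-8, -10, 2, 22, 27, 44, 64, 55]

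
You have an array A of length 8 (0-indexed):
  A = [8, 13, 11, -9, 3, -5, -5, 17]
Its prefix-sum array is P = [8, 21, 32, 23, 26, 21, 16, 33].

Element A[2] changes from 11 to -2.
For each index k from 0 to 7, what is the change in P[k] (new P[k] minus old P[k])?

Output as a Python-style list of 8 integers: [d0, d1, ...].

Element change: A[2] 11 -> -2, delta = -13
For k < 2: P[k] unchanged, delta_P[k] = 0
For k >= 2: P[k] shifts by exactly -13
Delta array: [0, 0, -13, -13, -13, -13, -13, -13]

Answer: [0, 0, -13, -13, -13, -13, -13, -13]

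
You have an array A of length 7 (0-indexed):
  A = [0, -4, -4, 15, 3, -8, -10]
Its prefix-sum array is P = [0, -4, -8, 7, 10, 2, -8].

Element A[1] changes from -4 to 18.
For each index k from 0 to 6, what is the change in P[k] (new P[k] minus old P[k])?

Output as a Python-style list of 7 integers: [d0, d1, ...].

Element change: A[1] -4 -> 18, delta = 22
For k < 1: P[k] unchanged, delta_P[k] = 0
For k >= 1: P[k] shifts by exactly 22
Delta array: [0, 22, 22, 22, 22, 22, 22]

Answer: [0, 22, 22, 22, 22, 22, 22]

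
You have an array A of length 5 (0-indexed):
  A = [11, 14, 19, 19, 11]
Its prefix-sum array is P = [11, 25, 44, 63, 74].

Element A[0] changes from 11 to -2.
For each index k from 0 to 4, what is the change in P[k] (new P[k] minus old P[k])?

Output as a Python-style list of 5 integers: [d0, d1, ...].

Element change: A[0] 11 -> -2, delta = -13
For k < 0: P[k] unchanged, delta_P[k] = 0
For k >= 0: P[k] shifts by exactly -13
Delta array: [-13, -13, -13, -13, -13]

Answer: [-13, -13, -13, -13, -13]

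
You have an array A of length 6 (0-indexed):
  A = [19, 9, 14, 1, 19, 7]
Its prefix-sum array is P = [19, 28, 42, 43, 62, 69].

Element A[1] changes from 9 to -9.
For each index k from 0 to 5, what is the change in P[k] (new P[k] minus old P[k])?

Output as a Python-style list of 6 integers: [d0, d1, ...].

Answer: [0, -18, -18, -18, -18, -18]

Derivation:
Element change: A[1] 9 -> -9, delta = -18
For k < 1: P[k] unchanged, delta_P[k] = 0
For k >= 1: P[k] shifts by exactly -18
Delta array: [0, -18, -18, -18, -18, -18]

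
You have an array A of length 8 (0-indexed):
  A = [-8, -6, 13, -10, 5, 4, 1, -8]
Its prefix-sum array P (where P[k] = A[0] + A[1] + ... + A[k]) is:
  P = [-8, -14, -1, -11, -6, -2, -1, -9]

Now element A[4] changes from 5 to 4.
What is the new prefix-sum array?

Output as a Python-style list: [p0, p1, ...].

Answer: [-8, -14, -1, -11, -7, -3, -2, -10]

Derivation:
Change: A[4] 5 -> 4, delta = -1
P[k] for k < 4: unchanged (A[4] not included)
P[k] for k >= 4: shift by delta = -1
  P[0] = -8 + 0 = -8
  P[1] = -14 + 0 = -14
  P[2] = -1 + 0 = -1
  P[3] = -11 + 0 = -11
  P[4] = -6 + -1 = -7
  P[5] = -2 + -1 = -3
  P[6] = -1 + -1 = -2
  P[7] = -9 + -1 = -10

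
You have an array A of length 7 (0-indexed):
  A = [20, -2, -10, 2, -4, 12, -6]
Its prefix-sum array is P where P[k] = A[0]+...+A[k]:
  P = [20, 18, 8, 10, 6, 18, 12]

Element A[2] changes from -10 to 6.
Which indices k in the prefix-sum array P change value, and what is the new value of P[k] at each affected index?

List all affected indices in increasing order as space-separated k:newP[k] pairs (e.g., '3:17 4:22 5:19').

P[k] = A[0] + ... + A[k]
P[k] includes A[2] iff k >= 2
Affected indices: 2, 3, ..., 6; delta = 16
  P[2]: 8 + 16 = 24
  P[3]: 10 + 16 = 26
  P[4]: 6 + 16 = 22
  P[5]: 18 + 16 = 34
  P[6]: 12 + 16 = 28

Answer: 2:24 3:26 4:22 5:34 6:28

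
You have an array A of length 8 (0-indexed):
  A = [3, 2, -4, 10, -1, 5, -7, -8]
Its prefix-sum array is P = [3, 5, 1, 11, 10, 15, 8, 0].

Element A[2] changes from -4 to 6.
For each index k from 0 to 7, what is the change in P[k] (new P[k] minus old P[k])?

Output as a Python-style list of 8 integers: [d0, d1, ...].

Element change: A[2] -4 -> 6, delta = 10
For k < 2: P[k] unchanged, delta_P[k] = 0
For k >= 2: P[k] shifts by exactly 10
Delta array: [0, 0, 10, 10, 10, 10, 10, 10]

Answer: [0, 0, 10, 10, 10, 10, 10, 10]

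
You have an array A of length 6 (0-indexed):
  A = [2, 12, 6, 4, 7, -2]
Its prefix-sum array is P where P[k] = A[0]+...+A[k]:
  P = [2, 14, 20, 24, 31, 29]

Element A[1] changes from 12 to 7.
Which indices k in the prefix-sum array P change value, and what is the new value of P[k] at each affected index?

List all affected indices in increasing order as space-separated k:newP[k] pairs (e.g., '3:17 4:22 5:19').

P[k] = A[0] + ... + A[k]
P[k] includes A[1] iff k >= 1
Affected indices: 1, 2, ..., 5; delta = -5
  P[1]: 14 + -5 = 9
  P[2]: 20 + -5 = 15
  P[3]: 24 + -5 = 19
  P[4]: 31 + -5 = 26
  P[5]: 29 + -5 = 24

Answer: 1:9 2:15 3:19 4:26 5:24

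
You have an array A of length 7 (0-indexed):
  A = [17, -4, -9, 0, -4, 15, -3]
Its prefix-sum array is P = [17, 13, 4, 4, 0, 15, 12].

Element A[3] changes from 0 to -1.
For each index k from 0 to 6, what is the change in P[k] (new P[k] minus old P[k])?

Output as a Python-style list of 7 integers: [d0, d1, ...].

Answer: [0, 0, 0, -1, -1, -1, -1]

Derivation:
Element change: A[3] 0 -> -1, delta = -1
For k < 3: P[k] unchanged, delta_P[k] = 0
For k >= 3: P[k] shifts by exactly -1
Delta array: [0, 0, 0, -1, -1, -1, -1]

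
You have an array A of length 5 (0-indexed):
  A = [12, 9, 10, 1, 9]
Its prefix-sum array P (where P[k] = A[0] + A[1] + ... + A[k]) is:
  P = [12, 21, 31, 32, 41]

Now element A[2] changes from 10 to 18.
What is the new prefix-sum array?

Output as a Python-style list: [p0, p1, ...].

Answer: [12, 21, 39, 40, 49]

Derivation:
Change: A[2] 10 -> 18, delta = 8
P[k] for k < 2: unchanged (A[2] not included)
P[k] for k >= 2: shift by delta = 8
  P[0] = 12 + 0 = 12
  P[1] = 21 + 0 = 21
  P[2] = 31 + 8 = 39
  P[3] = 32 + 8 = 40
  P[4] = 41 + 8 = 49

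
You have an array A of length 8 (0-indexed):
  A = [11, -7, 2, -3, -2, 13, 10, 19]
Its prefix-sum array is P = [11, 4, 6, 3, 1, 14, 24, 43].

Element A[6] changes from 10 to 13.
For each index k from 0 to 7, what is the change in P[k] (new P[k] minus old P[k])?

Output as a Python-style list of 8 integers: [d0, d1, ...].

Element change: A[6] 10 -> 13, delta = 3
For k < 6: P[k] unchanged, delta_P[k] = 0
For k >= 6: P[k] shifts by exactly 3
Delta array: [0, 0, 0, 0, 0, 0, 3, 3]

Answer: [0, 0, 0, 0, 0, 0, 3, 3]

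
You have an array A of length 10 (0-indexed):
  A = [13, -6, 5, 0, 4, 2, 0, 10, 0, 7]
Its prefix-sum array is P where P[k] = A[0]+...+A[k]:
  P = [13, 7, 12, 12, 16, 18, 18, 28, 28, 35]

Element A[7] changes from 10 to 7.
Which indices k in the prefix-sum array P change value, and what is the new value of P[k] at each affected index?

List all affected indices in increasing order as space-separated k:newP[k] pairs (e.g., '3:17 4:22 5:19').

Answer: 7:25 8:25 9:32

Derivation:
P[k] = A[0] + ... + A[k]
P[k] includes A[7] iff k >= 7
Affected indices: 7, 8, ..., 9; delta = -3
  P[7]: 28 + -3 = 25
  P[8]: 28 + -3 = 25
  P[9]: 35 + -3 = 32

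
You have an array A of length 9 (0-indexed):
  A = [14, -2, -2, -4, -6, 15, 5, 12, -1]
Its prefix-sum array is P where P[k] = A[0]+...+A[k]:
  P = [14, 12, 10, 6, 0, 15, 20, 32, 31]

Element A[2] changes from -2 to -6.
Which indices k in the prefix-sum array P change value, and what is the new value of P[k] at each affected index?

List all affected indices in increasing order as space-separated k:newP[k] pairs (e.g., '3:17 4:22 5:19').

P[k] = A[0] + ... + A[k]
P[k] includes A[2] iff k >= 2
Affected indices: 2, 3, ..., 8; delta = -4
  P[2]: 10 + -4 = 6
  P[3]: 6 + -4 = 2
  P[4]: 0 + -4 = -4
  P[5]: 15 + -4 = 11
  P[6]: 20 + -4 = 16
  P[7]: 32 + -4 = 28
  P[8]: 31 + -4 = 27

Answer: 2:6 3:2 4:-4 5:11 6:16 7:28 8:27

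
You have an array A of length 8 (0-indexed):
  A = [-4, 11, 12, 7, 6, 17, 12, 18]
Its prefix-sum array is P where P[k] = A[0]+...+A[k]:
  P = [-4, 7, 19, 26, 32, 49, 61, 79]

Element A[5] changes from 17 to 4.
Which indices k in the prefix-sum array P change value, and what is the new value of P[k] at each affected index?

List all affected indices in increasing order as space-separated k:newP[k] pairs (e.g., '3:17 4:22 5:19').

Answer: 5:36 6:48 7:66

Derivation:
P[k] = A[0] + ... + A[k]
P[k] includes A[5] iff k >= 5
Affected indices: 5, 6, ..., 7; delta = -13
  P[5]: 49 + -13 = 36
  P[6]: 61 + -13 = 48
  P[7]: 79 + -13 = 66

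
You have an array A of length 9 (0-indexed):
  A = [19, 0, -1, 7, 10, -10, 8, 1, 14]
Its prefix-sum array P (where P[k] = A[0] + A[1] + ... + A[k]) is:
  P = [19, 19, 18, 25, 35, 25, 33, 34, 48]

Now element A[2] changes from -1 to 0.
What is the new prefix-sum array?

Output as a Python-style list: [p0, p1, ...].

Answer: [19, 19, 19, 26, 36, 26, 34, 35, 49]

Derivation:
Change: A[2] -1 -> 0, delta = 1
P[k] for k < 2: unchanged (A[2] not included)
P[k] for k >= 2: shift by delta = 1
  P[0] = 19 + 0 = 19
  P[1] = 19 + 0 = 19
  P[2] = 18 + 1 = 19
  P[3] = 25 + 1 = 26
  P[4] = 35 + 1 = 36
  P[5] = 25 + 1 = 26
  P[6] = 33 + 1 = 34
  P[7] = 34 + 1 = 35
  P[8] = 48 + 1 = 49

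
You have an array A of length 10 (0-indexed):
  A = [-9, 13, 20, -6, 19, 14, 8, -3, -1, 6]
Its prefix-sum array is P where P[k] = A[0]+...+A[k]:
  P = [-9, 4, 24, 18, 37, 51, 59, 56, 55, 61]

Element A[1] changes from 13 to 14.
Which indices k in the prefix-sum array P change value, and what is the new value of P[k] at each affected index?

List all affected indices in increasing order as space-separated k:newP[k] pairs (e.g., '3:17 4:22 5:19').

P[k] = A[0] + ... + A[k]
P[k] includes A[1] iff k >= 1
Affected indices: 1, 2, ..., 9; delta = 1
  P[1]: 4 + 1 = 5
  P[2]: 24 + 1 = 25
  P[3]: 18 + 1 = 19
  P[4]: 37 + 1 = 38
  P[5]: 51 + 1 = 52
  P[6]: 59 + 1 = 60
  P[7]: 56 + 1 = 57
  P[8]: 55 + 1 = 56
  P[9]: 61 + 1 = 62

Answer: 1:5 2:25 3:19 4:38 5:52 6:60 7:57 8:56 9:62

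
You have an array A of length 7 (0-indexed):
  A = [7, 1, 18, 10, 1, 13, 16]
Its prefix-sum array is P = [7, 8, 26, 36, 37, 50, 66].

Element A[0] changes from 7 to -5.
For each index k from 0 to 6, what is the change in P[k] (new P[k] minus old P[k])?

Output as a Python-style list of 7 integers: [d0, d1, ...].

Element change: A[0] 7 -> -5, delta = -12
For k < 0: P[k] unchanged, delta_P[k] = 0
For k >= 0: P[k] shifts by exactly -12
Delta array: [-12, -12, -12, -12, -12, -12, -12]

Answer: [-12, -12, -12, -12, -12, -12, -12]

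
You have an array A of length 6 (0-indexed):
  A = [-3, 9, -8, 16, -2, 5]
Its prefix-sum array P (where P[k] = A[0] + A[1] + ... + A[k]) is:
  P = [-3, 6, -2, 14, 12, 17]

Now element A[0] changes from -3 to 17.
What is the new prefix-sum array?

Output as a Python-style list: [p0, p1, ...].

Change: A[0] -3 -> 17, delta = 20
P[k] for k < 0: unchanged (A[0] not included)
P[k] for k >= 0: shift by delta = 20
  P[0] = -3 + 20 = 17
  P[1] = 6 + 20 = 26
  P[2] = -2 + 20 = 18
  P[3] = 14 + 20 = 34
  P[4] = 12 + 20 = 32
  P[5] = 17 + 20 = 37

Answer: [17, 26, 18, 34, 32, 37]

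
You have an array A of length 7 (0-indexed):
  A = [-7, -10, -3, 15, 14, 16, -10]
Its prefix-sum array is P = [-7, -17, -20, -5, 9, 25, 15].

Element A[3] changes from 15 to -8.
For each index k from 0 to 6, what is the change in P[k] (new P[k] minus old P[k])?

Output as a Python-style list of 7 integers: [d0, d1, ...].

Element change: A[3] 15 -> -8, delta = -23
For k < 3: P[k] unchanged, delta_P[k] = 0
For k >= 3: P[k] shifts by exactly -23
Delta array: [0, 0, 0, -23, -23, -23, -23]

Answer: [0, 0, 0, -23, -23, -23, -23]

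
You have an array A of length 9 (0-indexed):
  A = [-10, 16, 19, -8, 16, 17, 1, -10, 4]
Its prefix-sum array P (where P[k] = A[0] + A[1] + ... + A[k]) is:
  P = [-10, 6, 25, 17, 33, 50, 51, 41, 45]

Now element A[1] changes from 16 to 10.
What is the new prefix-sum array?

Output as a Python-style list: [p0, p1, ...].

Change: A[1] 16 -> 10, delta = -6
P[k] for k < 1: unchanged (A[1] not included)
P[k] for k >= 1: shift by delta = -6
  P[0] = -10 + 0 = -10
  P[1] = 6 + -6 = 0
  P[2] = 25 + -6 = 19
  P[3] = 17 + -6 = 11
  P[4] = 33 + -6 = 27
  P[5] = 50 + -6 = 44
  P[6] = 51 + -6 = 45
  P[7] = 41 + -6 = 35
  P[8] = 45 + -6 = 39

Answer: [-10, 0, 19, 11, 27, 44, 45, 35, 39]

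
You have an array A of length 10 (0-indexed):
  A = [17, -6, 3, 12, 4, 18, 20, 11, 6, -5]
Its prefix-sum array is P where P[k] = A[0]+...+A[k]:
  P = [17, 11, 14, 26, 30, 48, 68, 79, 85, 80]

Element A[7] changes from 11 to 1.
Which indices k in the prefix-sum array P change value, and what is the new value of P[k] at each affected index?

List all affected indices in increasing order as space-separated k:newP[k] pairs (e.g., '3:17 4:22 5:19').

P[k] = A[0] + ... + A[k]
P[k] includes A[7] iff k >= 7
Affected indices: 7, 8, ..., 9; delta = -10
  P[7]: 79 + -10 = 69
  P[8]: 85 + -10 = 75
  P[9]: 80 + -10 = 70

Answer: 7:69 8:75 9:70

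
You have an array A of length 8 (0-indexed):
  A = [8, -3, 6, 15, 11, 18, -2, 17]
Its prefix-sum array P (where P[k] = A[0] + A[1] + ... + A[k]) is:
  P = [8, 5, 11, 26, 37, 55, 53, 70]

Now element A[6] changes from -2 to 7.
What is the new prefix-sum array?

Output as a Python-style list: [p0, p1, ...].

Answer: [8, 5, 11, 26, 37, 55, 62, 79]

Derivation:
Change: A[6] -2 -> 7, delta = 9
P[k] for k < 6: unchanged (A[6] not included)
P[k] for k >= 6: shift by delta = 9
  P[0] = 8 + 0 = 8
  P[1] = 5 + 0 = 5
  P[2] = 11 + 0 = 11
  P[3] = 26 + 0 = 26
  P[4] = 37 + 0 = 37
  P[5] = 55 + 0 = 55
  P[6] = 53 + 9 = 62
  P[7] = 70 + 9 = 79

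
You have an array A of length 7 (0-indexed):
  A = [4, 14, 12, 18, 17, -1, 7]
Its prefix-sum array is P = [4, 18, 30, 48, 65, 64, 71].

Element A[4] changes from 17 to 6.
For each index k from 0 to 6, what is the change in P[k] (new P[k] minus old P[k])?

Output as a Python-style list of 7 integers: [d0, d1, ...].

Element change: A[4] 17 -> 6, delta = -11
For k < 4: P[k] unchanged, delta_P[k] = 0
For k >= 4: P[k] shifts by exactly -11
Delta array: [0, 0, 0, 0, -11, -11, -11]

Answer: [0, 0, 0, 0, -11, -11, -11]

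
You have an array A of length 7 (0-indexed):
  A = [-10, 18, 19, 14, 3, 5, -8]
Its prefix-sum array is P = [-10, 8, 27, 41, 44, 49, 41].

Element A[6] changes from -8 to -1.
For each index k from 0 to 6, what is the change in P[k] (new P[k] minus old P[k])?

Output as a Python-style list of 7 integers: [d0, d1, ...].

Answer: [0, 0, 0, 0, 0, 0, 7]

Derivation:
Element change: A[6] -8 -> -1, delta = 7
For k < 6: P[k] unchanged, delta_P[k] = 0
For k >= 6: P[k] shifts by exactly 7
Delta array: [0, 0, 0, 0, 0, 0, 7]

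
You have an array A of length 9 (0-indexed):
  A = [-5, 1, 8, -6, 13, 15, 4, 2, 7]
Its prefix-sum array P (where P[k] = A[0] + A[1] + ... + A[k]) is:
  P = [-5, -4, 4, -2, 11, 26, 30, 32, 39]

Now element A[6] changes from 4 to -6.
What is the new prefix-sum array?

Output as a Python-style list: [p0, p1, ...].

Change: A[6] 4 -> -6, delta = -10
P[k] for k < 6: unchanged (A[6] not included)
P[k] for k >= 6: shift by delta = -10
  P[0] = -5 + 0 = -5
  P[1] = -4 + 0 = -4
  P[2] = 4 + 0 = 4
  P[3] = -2 + 0 = -2
  P[4] = 11 + 0 = 11
  P[5] = 26 + 0 = 26
  P[6] = 30 + -10 = 20
  P[7] = 32 + -10 = 22
  P[8] = 39 + -10 = 29

Answer: [-5, -4, 4, -2, 11, 26, 20, 22, 29]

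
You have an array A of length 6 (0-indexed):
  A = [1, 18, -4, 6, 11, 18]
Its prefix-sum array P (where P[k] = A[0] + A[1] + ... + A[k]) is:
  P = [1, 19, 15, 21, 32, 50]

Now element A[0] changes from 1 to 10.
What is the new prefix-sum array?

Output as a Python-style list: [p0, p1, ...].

Change: A[0] 1 -> 10, delta = 9
P[k] for k < 0: unchanged (A[0] not included)
P[k] for k >= 0: shift by delta = 9
  P[0] = 1 + 9 = 10
  P[1] = 19 + 9 = 28
  P[2] = 15 + 9 = 24
  P[3] = 21 + 9 = 30
  P[4] = 32 + 9 = 41
  P[5] = 50 + 9 = 59

Answer: [10, 28, 24, 30, 41, 59]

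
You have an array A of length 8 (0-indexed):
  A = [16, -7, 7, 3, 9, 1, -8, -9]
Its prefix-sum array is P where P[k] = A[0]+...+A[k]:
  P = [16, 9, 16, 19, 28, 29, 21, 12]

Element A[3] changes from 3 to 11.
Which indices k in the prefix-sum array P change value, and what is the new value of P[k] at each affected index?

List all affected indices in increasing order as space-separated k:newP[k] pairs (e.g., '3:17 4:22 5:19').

Answer: 3:27 4:36 5:37 6:29 7:20

Derivation:
P[k] = A[0] + ... + A[k]
P[k] includes A[3] iff k >= 3
Affected indices: 3, 4, ..., 7; delta = 8
  P[3]: 19 + 8 = 27
  P[4]: 28 + 8 = 36
  P[5]: 29 + 8 = 37
  P[6]: 21 + 8 = 29
  P[7]: 12 + 8 = 20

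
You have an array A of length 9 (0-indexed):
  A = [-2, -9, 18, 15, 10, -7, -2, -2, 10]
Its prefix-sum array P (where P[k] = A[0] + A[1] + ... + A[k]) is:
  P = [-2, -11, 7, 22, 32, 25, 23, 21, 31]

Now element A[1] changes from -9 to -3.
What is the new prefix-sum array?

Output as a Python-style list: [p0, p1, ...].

Change: A[1] -9 -> -3, delta = 6
P[k] for k < 1: unchanged (A[1] not included)
P[k] for k >= 1: shift by delta = 6
  P[0] = -2 + 0 = -2
  P[1] = -11 + 6 = -5
  P[2] = 7 + 6 = 13
  P[3] = 22 + 6 = 28
  P[4] = 32 + 6 = 38
  P[5] = 25 + 6 = 31
  P[6] = 23 + 6 = 29
  P[7] = 21 + 6 = 27
  P[8] = 31 + 6 = 37

Answer: [-2, -5, 13, 28, 38, 31, 29, 27, 37]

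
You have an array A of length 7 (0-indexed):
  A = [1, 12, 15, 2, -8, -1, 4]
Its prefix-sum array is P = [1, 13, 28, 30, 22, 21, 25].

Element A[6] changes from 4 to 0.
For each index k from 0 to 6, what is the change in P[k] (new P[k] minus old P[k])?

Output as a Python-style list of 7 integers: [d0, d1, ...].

Answer: [0, 0, 0, 0, 0, 0, -4]

Derivation:
Element change: A[6] 4 -> 0, delta = -4
For k < 6: P[k] unchanged, delta_P[k] = 0
For k >= 6: P[k] shifts by exactly -4
Delta array: [0, 0, 0, 0, 0, 0, -4]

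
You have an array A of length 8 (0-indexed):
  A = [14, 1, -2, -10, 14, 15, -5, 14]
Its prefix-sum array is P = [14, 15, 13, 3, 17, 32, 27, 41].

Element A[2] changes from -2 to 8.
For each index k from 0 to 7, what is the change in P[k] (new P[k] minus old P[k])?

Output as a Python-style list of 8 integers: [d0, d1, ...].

Answer: [0, 0, 10, 10, 10, 10, 10, 10]

Derivation:
Element change: A[2] -2 -> 8, delta = 10
For k < 2: P[k] unchanged, delta_P[k] = 0
For k >= 2: P[k] shifts by exactly 10
Delta array: [0, 0, 10, 10, 10, 10, 10, 10]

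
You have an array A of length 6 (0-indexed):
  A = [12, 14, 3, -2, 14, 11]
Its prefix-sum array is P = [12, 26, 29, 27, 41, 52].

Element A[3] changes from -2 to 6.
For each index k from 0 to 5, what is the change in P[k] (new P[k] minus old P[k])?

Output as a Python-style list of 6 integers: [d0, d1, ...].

Element change: A[3] -2 -> 6, delta = 8
For k < 3: P[k] unchanged, delta_P[k] = 0
For k >= 3: P[k] shifts by exactly 8
Delta array: [0, 0, 0, 8, 8, 8]

Answer: [0, 0, 0, 8, 8, 8]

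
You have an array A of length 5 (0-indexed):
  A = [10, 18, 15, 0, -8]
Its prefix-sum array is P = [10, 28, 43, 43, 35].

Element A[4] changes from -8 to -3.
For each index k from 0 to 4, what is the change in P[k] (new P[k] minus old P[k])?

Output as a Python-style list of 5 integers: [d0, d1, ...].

Element change: A[4] -8 -> -3, delta = 5
For k < 4: P[k] unchanged, delta_P[k] = 0
For k >= 4: P[k] shifts by exactly 5
Delta array: [0, 0, 0, 0, 5]

Answer: [0, 0, 0, 0, 5]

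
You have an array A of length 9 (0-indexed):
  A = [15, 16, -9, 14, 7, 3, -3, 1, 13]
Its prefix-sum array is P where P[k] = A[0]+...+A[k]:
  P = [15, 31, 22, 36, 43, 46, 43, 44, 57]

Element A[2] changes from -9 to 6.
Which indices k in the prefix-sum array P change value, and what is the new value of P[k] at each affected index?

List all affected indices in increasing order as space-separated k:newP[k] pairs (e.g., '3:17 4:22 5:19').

P[k] = A[0] + ... + A[k]
P[k] includes A[2] iff k >= 2
Affected indices: 2, 3, ..., 8; delta = 15
  P[2]: 22 + 15 = 37
  P[3]: 36 + 15 = 51
  P[4]: 43 + 15 = 58
  P[5]: 46 + 15 = 61
  P[6]: 43 + 15 = 58
  P[7]: 44 + 15 = 59
  P[8]: 57 + 15 = 72

Answer: 2:37 3:51 4:58 5:61 6:58 7:59 8:72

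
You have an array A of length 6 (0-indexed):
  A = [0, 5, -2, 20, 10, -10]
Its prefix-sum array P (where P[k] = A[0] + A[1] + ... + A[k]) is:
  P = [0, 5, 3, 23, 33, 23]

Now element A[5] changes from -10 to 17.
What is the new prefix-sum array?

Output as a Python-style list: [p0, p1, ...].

Answer: [0, 5, 3, 23, 33, 50]

Derivation:
Change: A[5] -10 -> 17, delta = 27
P[k] for k < 5: unchanged (A[5] not included)
P[k] for k >= 5: shift by delta = 27
  P[0] = 0 + 0 = 0
  P[1] = 5 + 0 = 5
  P[2] = 3 + 0 = 3
  P[3] = 23 + 0 = 23
  P[4] = 33 + 0 = 33
  P[5] = 23 + 27 = 50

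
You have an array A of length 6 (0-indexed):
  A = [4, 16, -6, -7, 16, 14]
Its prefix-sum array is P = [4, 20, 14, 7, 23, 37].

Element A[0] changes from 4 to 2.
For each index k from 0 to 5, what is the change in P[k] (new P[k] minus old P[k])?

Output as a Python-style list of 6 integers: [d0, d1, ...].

Answer: [-2, -2, -2, -2, -2, -2]

Derivation:
Element change: A[0] 4 -> 2, delta = -2
For k < 0: P[k] unchanged, delta_P[k] = 0
For k >= 0: P[k] shifts by exactly -2
Delta array: [-2, -2, -2, -2, -2, -2]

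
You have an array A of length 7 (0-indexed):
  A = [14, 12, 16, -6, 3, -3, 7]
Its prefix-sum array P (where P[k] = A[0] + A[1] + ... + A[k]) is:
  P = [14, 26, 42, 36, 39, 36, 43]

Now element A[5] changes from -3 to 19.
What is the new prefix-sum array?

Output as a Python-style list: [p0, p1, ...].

Change: A[5] -3 -> 19, delta = 22
P[k] for k < 5: unchanged (A[5] not included)
P[k] for k >= 5: shift by delta = 22
  P[0] = 14 + 0 = 14
  P[1] = 26 + 0 = 26
  P[2] = 42 + 0 = 42
  P[3] = 36 + 0 = 36
  P[4] = 39 + 0 = 39
  P[5] = 36 + 22 = 58
  P[6] = 43 + 22 = 65

Answer: [14, 26, 42, 36, 39, 58, 65]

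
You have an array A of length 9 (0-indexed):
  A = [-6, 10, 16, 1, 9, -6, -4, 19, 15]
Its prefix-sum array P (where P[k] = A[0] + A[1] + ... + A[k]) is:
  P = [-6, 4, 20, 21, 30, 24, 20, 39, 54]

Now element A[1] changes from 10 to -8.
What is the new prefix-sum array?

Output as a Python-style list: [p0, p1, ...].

Answer: [-6, -14, 2, 3, 12, 6, 2, 21, 36]

Derivation:
Change: A[1] 10 -> -8, delta = -18
P[k] for k < 1: unchanged (A[1] not included)
P[k] for k >= 1: shift by delta = -18
  P[0] = -6 + 0 = -6
  P[1] = 4 + -18 = -14
  P[2] = 20 + -18 = 2
  P[3] = 21 + -18 = 3
  P[4] = 30 + -18 = 12
  P[5] = 24 + -18 = 6
  P[6] = 20 + -18 = 2
  P[7] = 39 + -18 = 21
  P[8] = 54 + -18 = 36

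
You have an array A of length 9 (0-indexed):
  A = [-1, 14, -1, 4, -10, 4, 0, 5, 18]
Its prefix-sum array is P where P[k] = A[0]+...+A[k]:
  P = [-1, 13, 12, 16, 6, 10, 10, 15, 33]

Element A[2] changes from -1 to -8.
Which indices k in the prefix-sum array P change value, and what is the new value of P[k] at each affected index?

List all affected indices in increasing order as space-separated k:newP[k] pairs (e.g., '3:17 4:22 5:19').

Answer: 2:5 3:9 4:-1 5:3 6:3 7:8 8:26

Derivation:
P[k] = A[0] + ... + A[k]
P[k] includes A[2] iff k >= 2
Affected indices: 2, 3, ..., 8; delta = -7
  P[2]: 12 + -7 = 5
  P[3]: 16 + -7 = 9
  P[4]: 6 + -7 = -1
  P[5]: 10 + -7 = 3
  P[6]: 10 + -7 = 3
  P[7]: 15 + -7 = 8
  P[8]: 33 + -7 = 26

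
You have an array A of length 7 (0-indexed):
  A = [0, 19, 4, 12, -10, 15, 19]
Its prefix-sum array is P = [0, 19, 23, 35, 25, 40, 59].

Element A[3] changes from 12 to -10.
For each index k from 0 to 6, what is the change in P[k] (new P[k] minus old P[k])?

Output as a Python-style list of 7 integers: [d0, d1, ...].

Element change: A[3] 12 -> -10, delta = -22
For k < 3: P[k] unchanged, delta_P[k] = 0
For k >= 3: P[k] shifts by exactly -22
Delta array: [0, 0, 0, -22, -22, -22, -22]

Answer: [0, 0, 0, -22, -22, -22, -22]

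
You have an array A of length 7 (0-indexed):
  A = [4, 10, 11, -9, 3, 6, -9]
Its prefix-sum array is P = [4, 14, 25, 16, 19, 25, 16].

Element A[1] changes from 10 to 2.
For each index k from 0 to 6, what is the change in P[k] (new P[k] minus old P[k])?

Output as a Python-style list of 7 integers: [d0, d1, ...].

Element change: A[1] 10 -> 2, delta = -8
For k < 1: P[k] unchanged, delta_P[k] = 0
For k >= 1: P[k] shifts by exactly -8
Delta array: [0, -8, -8, -8, -8, -8, -8]

Answer: [0, -8, -8, -8, -8, -8, -8]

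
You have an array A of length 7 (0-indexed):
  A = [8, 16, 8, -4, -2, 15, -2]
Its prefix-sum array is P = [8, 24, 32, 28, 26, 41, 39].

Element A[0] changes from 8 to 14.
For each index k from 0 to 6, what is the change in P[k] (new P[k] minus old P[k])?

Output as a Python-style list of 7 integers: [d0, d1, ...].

Element change: A[0] 8 -> 14, delta = 6
For k < 0: P[k] unchanged, delta_P[k] = 0
For k >= 0: P[k] shifts by exactly 6
Delta array: [6, 6, 6, 6, 6, 6, 6]

Answer: [6, 6, 6, 6, 6, 6, 6]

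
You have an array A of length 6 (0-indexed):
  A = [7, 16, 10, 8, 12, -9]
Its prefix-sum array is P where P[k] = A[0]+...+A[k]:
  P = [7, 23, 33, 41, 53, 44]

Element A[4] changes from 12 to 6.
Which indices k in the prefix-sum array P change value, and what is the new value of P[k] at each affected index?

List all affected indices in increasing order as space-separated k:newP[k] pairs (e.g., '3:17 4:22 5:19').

Answer: 4:47 5:38

Derivation:
P[k] = A[0] + ... + A[k]
P[k] includes A[4] iff k >= 4
Affected indices: 4, 5, ..., 5; delta = -6
  P[4]: 53 + -6 = 47
  P[5]: 44 + -6 = 38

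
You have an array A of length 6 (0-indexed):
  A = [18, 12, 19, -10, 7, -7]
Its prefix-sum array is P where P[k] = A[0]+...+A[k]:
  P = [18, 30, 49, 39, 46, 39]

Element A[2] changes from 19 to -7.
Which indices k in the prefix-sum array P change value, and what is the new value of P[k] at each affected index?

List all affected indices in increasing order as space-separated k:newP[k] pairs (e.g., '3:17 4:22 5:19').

Answer: 2:23 3:13 4:20 5:13

Derivation:
P[k] = A[0] + ... + A[k]
P[k] includes A[2] iff k >= 2
Affected indices: 2, 3, ..., 5; delta = -26
  P[2]: 49 + -26 = 23
  P[3]: 39 + -26 = 13
  P[4]: 46 + -26 = 20
  P[5]: 39 + -26 = 13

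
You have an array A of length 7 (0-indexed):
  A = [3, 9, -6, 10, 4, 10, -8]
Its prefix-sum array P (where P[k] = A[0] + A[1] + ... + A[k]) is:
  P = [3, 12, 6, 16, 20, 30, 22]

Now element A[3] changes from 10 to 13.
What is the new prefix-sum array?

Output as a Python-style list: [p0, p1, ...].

Change: A[3] 10 -> 13, delta = 3
P[k] for k < 3: unchanged (A[3] not included)
P[k] for k >= 3: shift by delta = 3
  P[0] = 3 + 0 = 3
  P[1] = 12 + 0 = 12
  P[2] = 6 + 0 = 6
  P[3] = 16 + 3 = 19
  P[4] = 20 + 3 = 23
  P[5] = 30 + 3 = 33
  P[6] = 22 + 3 = 25

Answer: [3, 12, 6, 19, 23, 33, 25]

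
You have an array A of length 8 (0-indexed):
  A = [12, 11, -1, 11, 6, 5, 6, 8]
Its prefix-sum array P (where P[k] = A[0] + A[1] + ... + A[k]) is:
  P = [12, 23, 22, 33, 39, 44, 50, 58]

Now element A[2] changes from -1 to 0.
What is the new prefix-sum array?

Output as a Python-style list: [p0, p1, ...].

Answer: [12, 23, 23, 34, 40, 45, 51, 59]

Derivation:
Change: A[2] -1 -> 0, delta = 1
P[k] for k < 2: unchanged (A[2] not included)
P[k] for k >= 2: shift by delta = 1
  P[0] = 12 + 0 = 12
  P[1] = 23 + 0 = 23
  P[2] = 22 + 1 = 23
  P[3] = 33 + 1 = 34
  P[4] = 39 + 1 = 40
  P[5] = 44 + 1 = 45
  P[6] = 50 + 1 = 51
  P[7] = 58 + 1 = 59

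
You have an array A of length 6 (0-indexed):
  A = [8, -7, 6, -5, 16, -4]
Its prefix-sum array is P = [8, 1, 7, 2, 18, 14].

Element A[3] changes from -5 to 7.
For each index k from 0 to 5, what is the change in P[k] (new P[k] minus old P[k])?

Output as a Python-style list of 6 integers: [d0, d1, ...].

Element change: A[3] -5 -> 7, delta = 12
For k < 3: P[k] unchanged, delta_P[k] = 0
For k >= 3: P[k] shifts by exactly 12
Delta array: [0, 0, 0, 12, 12, 12]

Answer: [0, 0, 0, 12, 12, 12]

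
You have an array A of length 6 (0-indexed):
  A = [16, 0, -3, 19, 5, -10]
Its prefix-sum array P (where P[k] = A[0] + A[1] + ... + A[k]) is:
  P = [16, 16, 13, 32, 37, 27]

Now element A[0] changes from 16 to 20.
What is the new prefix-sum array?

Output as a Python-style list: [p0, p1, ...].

Answer: [20, 20, 17, 36, 41, 31]

Derivation:
Change: A[0] 16 -> 20, delta = 4
P[k] for k < 0: unchanged (A[0] not included)
P[k] for k >= 0: shift by delta = 4
  P[0] = 16 + 4 = 20
  P[1] = 16 + 4 = 20
  P[2] = 13 + 4 = 17
  P[3] = 32 + 4 = 36
  P[4] = 37 + 4 = 41
  P[5] = 27 + 4 = 31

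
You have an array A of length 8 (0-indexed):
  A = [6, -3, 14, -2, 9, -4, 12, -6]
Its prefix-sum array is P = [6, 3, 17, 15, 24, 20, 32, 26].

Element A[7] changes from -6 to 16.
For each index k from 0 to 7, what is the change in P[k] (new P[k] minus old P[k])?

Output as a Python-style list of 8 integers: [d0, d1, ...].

Element change: A[7] -6 -> 16, delta = 22
For k < 7: P[k] unchanged, delta_P[k] = 0
For k >= 7: P[k] shifts by exactly 22
Delta array: [0, 0, 0, 0, 0, 0, 0, 22]

Answer: [0, 0, 0, 0, 0, 0, 0, 22]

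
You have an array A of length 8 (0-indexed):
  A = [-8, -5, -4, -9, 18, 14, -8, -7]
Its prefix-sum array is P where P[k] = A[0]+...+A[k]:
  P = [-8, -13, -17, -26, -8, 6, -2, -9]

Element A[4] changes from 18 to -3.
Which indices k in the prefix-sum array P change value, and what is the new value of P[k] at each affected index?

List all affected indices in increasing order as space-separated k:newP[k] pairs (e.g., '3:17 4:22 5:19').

P[k] = A[0] + ... + A[k]
P[k] includes A[4] iff k >= 4
Affected indices: 4, 5, ..., 7; delta = -21
  P[4]: -8 + -21 = -29
  P[5]: 6 + -21 = -15
  P[6]: -2 + -21 = -23
  P[7]: -9 + -21 = -30

Answer: 4:-29 5:-15 6:-23 7:-30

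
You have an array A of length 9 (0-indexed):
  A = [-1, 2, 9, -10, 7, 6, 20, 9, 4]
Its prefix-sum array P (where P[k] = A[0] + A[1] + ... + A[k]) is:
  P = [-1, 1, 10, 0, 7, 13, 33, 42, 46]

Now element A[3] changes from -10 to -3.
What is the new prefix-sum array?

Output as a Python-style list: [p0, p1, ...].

Answer: [-1, 1, 10, 7, 14, 20, 40, 49, 53]

Derivation:
Change: A[3] -10 -> -3, delta = 7
P[k] for k < 3: unchanged (A[3] not included)
P[k] for k >= 3: shift by delta = 7
  P[0] = -1 + 0 = -1
  P[1] = 1 + 0 = 1
  P[2] = 10 + 0 = 10
  P[3] = 0 + 7 = 7
  P[4] = 7 + 7 = 14
  P[5] = 13 + 7 = 20
  P[6] = 33 + 7 = 40
  P[7] = 42 + 7 = 49
  P[8] = 46 + 7 = 53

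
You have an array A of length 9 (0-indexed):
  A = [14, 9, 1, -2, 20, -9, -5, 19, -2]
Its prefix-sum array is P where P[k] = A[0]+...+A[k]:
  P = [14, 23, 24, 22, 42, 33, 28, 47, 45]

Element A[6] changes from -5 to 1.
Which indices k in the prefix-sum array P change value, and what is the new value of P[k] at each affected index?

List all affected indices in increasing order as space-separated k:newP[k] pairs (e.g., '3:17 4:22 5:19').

P[k] = A[0] + ... + A[k]
P[k] includes A[6] iff k >= 6
Affected indices: 6, 7, ..., 8; delta = 6
  P[6]: 28 + 6 = 34
  P[7]: 47 + 6 = 53
  P[8]: 45 + 6 = 51

Answer: 6:34 7:53 8:51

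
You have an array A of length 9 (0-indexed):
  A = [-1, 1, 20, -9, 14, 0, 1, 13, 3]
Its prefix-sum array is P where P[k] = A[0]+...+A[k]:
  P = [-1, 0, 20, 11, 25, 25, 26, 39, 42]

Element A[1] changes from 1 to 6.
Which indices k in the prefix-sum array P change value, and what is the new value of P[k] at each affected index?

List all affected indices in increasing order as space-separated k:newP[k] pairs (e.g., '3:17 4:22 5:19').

Answer: 1:5 2:25 3:16 4:30 5:30 6:31 7:44 8:47

Derivation:
P[k] = A[0] + ... + A[k]
P[k] includes A[1] iff k >= 1
Affected indices: 1, 2, ..., 8; delta = 5
  P[1]: 0 + 5 = 5
  P[2]: 20 + 5 = 25
  P[3]: 11 + 5 = 16
  P[4]: 25 + 5 = 30
  P[5]: 25 + 5 = 30
  P[6]: 26 + 5 = 31
  P[7]: 39 + 5 = 44
  P[8]: 42 + 5 = 47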